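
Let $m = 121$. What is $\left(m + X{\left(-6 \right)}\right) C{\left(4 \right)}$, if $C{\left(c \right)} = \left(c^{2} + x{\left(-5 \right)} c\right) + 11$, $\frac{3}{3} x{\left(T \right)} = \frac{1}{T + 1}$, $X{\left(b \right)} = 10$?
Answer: $3406$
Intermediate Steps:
$x{\left(T \right)} = \frac{1}{1 + T}$ ($x{\left(T \right)} = \frac{1}{T + 1} = \frac{1}{1 + T}$)
$C{\left(c \right)} = 11 + c^{2} - \frac{c}{4}$ ($C{\left(c \right)} = \left(c^{2} + \frac{c}{1 - 5}\right) + 11 = \left(c^{2} + \frac{c}{-4}\right) + 11 = \left(c^{2} - \frac{c}{4}\right) + 11 = 11 + c^{2} - \frac{c}{4}$)
$\left(m + X{\left(-6 \right)}\right) C{\left(4 \right)} = \left(121 + 10\right) \left(11 + 4^{2} - 1\right) = 131 \left(11 + 16 - 1\right) = 131 \cdot 26 = 3406$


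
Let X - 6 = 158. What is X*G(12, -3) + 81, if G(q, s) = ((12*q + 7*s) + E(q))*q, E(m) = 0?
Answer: 242145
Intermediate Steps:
X = 164 (X = 6 + 158 = 164)
G(q, s) = q*(7*s + 12*q) (G(q, s) = ((12*q + 7*s) + 0)*q = ((7*s + 12*q) + 0)*q = (7*s + 12*q)*q = q*(7*s + 12*q))
X*G(12, -3) + 81 = 164*(12*(7*(-3) + 12*12)) + 81 = 164*(12*(-21 + 144)) + 81 = 164*(12*123) + 81 = 164*1476 + 81 = 242064 + 81 = 242145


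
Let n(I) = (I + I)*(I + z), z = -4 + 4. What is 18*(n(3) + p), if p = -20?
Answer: -36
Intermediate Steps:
z = 0
n(I) = 2*I**2 (n(I) = (I + I)*(I + 0) = (2*I)*I = 2*I**2)
18*(n(3) + p) = 18*(2*3**2 - 20) = 18*(2*9 - 20) = 18*(18 - 20) = 18*(-2) = -36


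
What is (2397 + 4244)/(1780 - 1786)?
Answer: -6641/6 ≈ -1106.8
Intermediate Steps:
(2397 + 4244)/(1780 - 1786) = 6641/(-6) = 6641*(-⅙) = -6641/6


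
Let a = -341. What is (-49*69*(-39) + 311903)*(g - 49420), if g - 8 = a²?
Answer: 29673921178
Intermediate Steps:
g = 116289 (g = 8 + (-341)² = 8 + 116281 = 116289)
(-49*69*(-39) + 311903)*(g - 49420) = (-49*69*(-39) + 311903)*(116289 - 49420) = (-3381*(-39) + 311903)*66869 = (131859 + 311903)*66869 = 443762*66869 = 29673921178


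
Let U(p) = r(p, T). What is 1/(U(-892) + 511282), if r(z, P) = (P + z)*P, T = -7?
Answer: 1/517575 ≈ 1.9321e-6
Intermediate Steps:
r(z, P) = P*(P + z)
U(p) = 49 - 7*p (U(p) = -7*(-7 + p) = 49 - 7*p)
1/(U(-892) + 511282) = 1/((49 - 7*(-892)) + 511282) = 1/((49 + 6244) + 511282) = 1/(6293 + 511282) = 1/517575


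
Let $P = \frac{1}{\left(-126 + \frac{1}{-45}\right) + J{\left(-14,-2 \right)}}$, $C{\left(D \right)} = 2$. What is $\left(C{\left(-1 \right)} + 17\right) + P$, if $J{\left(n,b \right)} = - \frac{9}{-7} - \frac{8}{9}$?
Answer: $\frac{751553}{39572} \approx 18.992$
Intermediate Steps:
$J{\left(n,b \right)} = \frac{25}{63}$ ($J{\left(n,b \right)} = \left(-9\right) \left(- \frac{1}{7}\right) - \frac{8}{9} = \frac{9}{7} - \frac{8}{9} = \frac{25}{63}$)
$P = - \frac{315}{39572}$ ($P = \frac{1}{\left(-126 + \frac{1}{-45}\right) + \frac{25}{63}} = \frac{1}{\left(-126 - \frac{1}{45}\right) + \frac{25}{63}} = \frac{1}{- \frac{5671}{45} + \frac{25}{63}} = \frac{1}{- \frac{39572}{315}} = - \frac{315}{39572} \approx -0.0079602$)
$\left(C{\left(-1 \right)} + 17\right) + P = \left(2 + 17\right) - \frac{315}{39572} = 19 - \frac{315}{39572} = \frac{751553}{39572}$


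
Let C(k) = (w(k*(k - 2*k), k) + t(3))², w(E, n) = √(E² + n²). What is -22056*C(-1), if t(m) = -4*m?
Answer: -3220176 + 529344*√2 ≈ -2.4716e+6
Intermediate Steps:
C(k) = (-12 + √(k² + k⁴))² (C(k) = (√((k*(k - 2*k))² + k²) - 4*3)² = (√((k*(-k))² + k²) - 12)² = (√((-k²)² + k²) - 12)² = (√(k⁴ + k²) - 12)² = (√(k² + k⁴) - 12)² = (-12 + √(k² + k⁴))²)
-22056*C(-1) = -22056*(-12 + √((-1)² + (-1)⁴))² = -22056*(-12 + √(1 + 1))² = -22056*(-12 + √2)²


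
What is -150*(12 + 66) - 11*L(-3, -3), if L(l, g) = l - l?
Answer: -11700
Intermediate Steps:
L(l, g) = 0
-150*(12 + 66) - 11*L(-3, -3) = -150*(12 + 66) - 11*0 = -150*78 + 0 = -11700 + 0 = -11700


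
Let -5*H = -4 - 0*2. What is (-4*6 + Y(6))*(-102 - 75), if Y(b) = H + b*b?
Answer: -11328/5 ≈ -2265.6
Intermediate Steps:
H = ⅘ (H = -(-4 - 0*2)/5 = -(-4 - 1*0)/5 = -(-4 + 0)/5 = -⅕*(-4) = ⅘ ≈ 0.80000)
Y(b) = ⅘ + b² (Y(b) = ⅘ + b*b = ⅘ + b²)
(-4*6 + Y(6))*(-102 - 75) = (-4*6 + (⅘ + 6²))*(-102 - 75) = (-24 + (⅘ + 36))*(-177) = (-24 + 184/5)*(-177) = (64/5)*(-177) = -11328/5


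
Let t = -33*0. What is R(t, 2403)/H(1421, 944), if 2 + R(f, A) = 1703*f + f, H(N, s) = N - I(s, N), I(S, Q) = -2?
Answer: -2/1423 ≈ -0.0014055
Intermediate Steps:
H(N, s) = 2 + N (H(N, s) = N - 1*(-2) = N + 2 = 2 + N)
t = 0
R(f, A) = -2 + 1704*f (R(f, A) = -2 + (1703*f + f) = -2 + 1704*f)
R(t, 2403)/H(1421, 944) = (-2 + 1704*0)/(2 + 1421) = (-2 + 0)/1423 = -2*1/1423 = -2/1423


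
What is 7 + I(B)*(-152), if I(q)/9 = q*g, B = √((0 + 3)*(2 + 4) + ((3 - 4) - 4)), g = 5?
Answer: 7 - 6840*√13 ≈ -24655.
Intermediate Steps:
B = √13 (B = √(3*6 + (-1 - 4)) = √(18 - 5) = √13 ≈ 3.6056)
I(q) = 45*q (I(q) = 9*(q*5) = 9*(5*q) = 45*q)
7 + I(B)*(-152) = 7 + (45*√13)*(-152) = 7 - 6840*√13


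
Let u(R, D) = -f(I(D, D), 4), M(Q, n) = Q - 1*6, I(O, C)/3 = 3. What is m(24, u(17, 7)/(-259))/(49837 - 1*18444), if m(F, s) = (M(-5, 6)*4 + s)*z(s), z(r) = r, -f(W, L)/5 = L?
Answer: 228320/2105873833 ≈ 0.00010842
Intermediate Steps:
I(O, C) = 9 (I(O, C) = 3*3 = 9)
M(Q, n) = -6 + Q (M(Q, n) = Q - 6 = -6 + Q)
f(W, L) = -5*L
u(R, D) = 20 (u(R, D) = -(-5)*4 = -1*(-20) = 20)
m(F, s) = s*(-44 + s) (m(F, s) = ((-6 - 5)*4 + s)*s = (-11*4 + s)*s = (-44 + s)*s = s*(-44 + s))
m(24, u(17, 7)/(-259))/(49837 - 1*18444) = ((20/(-259))*(-44 + 20/(-259)))/(49837 - 1*18444) = ((20*(-1/259))*(-44 + 20*(-1/259)))/(49837 - 18444) = -20*(-44 - 20/259)/259/31393 = -20/259*(-11416/259)*(1/31393) = (228320/67081)*(1/31393) = 228320/2105873833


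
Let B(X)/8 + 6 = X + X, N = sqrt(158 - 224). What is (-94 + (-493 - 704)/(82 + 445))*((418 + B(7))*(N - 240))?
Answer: 5869024800/527 - 24454270*I*sqrt(66)/527 ≈ 1.1137e+7 - 3.7698e+5*I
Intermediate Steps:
N = I*sqrt(66) (N = sqrt(-66) = I*sqrt(66) ≈ 8.124*I)
B(X) = -48 + 16*X (B(X) = -48 + 8*(X + X) = -48 + 8*(2*X) = -48 + 16*X)
(-94 + (-493 - 704)/(82 + 445))*((418 + B(7))*(N - 240)) = (-94 + (-493 - 704)/(82 + 445))*((418 + (-48 + 16*7))*(I*sqrt(66) - 240)) = (-94 - 1197/527)*((418 + (-48 + 112))*(-240 + I*sqrt(66))) = (-94 - 1197*1/527)*((418 + 64)*(-240 + I*sqrt(66))) = (-94 - 1197/527)*(482*(-240 + I*sqrt(66))) = -50735*(-115680 + 482*I*sqrt(66))/527 = 5869024800/527 - 24454270*I*sqrt(66)/527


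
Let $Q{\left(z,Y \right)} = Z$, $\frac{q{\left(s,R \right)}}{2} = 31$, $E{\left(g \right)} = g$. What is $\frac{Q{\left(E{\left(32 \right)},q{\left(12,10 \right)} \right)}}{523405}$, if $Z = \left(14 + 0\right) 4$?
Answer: $\frac{56}{523405} \approx 0.00010699$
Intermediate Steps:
$q{\left(s,R \right)} = 62$ ($q{\left(s,R \right)} = 2 \cdot 31 = 62$)
$Z = 56$ ($Z = 14 \cdot 4 = 56$)
$Q{\left(z,Y \right)} = 56$
$\frac{Q{\left(E{\left(32 \right)},q{\left(12,10 \right)} \right)}}{523405} = \frac{56}{523405}$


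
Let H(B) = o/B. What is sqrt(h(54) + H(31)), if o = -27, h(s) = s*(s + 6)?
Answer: 3*sqrt(345867)/31 ≈ 56.913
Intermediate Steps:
h(s) = s*(6 + s)
H(B) = -27/B
sqrt(h(54) + H(31)) = sqrt(54*(6 + 54) - 27/31) = sqrt(54*60 - 27*1/31) = sqrt(3240 - 27/31) = sqrt(100413/31) = 3*sqrt(345867)/31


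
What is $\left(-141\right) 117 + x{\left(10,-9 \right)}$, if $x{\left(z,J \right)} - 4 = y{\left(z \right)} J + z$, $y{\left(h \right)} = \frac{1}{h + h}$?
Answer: $- \frac{329669}{20} \approx -16483.0$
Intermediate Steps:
$y{\left(h \right)} = \frac{1}{2 h}$
$x{\left(z,J \right)} = 4 + z + \frac{J}{2 z}$ ($x{\left(z,J \right)} = 4 + \left(\frac{1}{2 z} J + z\right) = 4 + \left(\frac{J}{2 z} + z\right) = 4 + \left(z + \frac{J}{2 z}\right) = 4 + z + \frac{J}{2 z}$)
$\left(-141\right) 117 + x{\left(10,-9 \right)} = \left(-141\right) 117 + \left(4 + 10 + \frac{1}{2} \left(-9\right) \frac{1}{10}\right) = -16497 + \left(4 + 10 + \frac{1}{2} \left(-9\right) \frac{1}{10}\right) = -16497 + \left(4 + 10 - \frac{9}{20}\right) = -16497 + \frac{271}{20} = - \frac{329669}{20}$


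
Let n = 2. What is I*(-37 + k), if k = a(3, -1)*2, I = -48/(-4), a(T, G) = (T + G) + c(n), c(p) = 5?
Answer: -276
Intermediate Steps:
a(T, G) = 5 + G + T (a(T, G) = (T + G) + 5 = (G + T) + 5 = 5 + G + T)
I = 12 (I = -48*(-1/4) = 12)
k = 14 (k = (5 - 1 + 3)*2 = 7*2 = 14)
I*(-37 + k) = 12*(-37 + 14) = 12*(-23) = -276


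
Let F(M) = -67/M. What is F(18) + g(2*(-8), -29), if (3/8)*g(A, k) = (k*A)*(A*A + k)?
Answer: 5055677/18 ≈ 2.8087e+5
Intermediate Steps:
g(A, k) = 8*A*k*(k + A²)/3 (g(A, k) = 8*((k*A)*(A*A + k))/3 = 8*((A*k)*(A² + k))/3 = 8*((A*k)*(k + A²))/3 = 8*(A*k*(k + A²))/3 = 8*A*k*(k + A²)/3)
F(18) + g(2*(-8), -29) = -67/18 + (8/3)*(2*(-8))*(-29)*(-29 + (2*(-8))²) = -67*1/18 + (8/3)*(-16)*(-29)*(-29 + (-16)²) = -67/18 + (8/3)*(-16)*(-29)*(-29 + 256) = -67/18 + (8/3)*(-16)*(-29)*227 = -67/18 + 842624/3 = 5055677/18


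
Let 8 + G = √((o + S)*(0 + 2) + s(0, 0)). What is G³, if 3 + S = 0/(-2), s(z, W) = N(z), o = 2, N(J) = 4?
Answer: -560 + 194*√2 ≈ -285.64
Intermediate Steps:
s(z, W) = 4
S = -3 (S = -3 + 0/(-2) = -3 + 0*(-½) = -3 + 0 = -3)
G = -8 + √2 (G = -8 + √((2 - 3)*(0 + 2) + 4) = -8 + √(-1*2 + 4) = -8 + √(-2 + 4) = -8 + √2 ≈ -6.5858)
G³ = (-8 + √2)³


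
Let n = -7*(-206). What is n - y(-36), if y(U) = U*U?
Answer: 146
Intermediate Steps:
y(U) = U**2
n = 1442
n - y(-36) = 1442 - 1*(-36)**2 = 1442 - 1*1296 = 1442 - 1296 = 146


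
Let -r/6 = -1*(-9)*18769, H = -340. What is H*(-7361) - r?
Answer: 3516266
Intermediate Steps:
r = -1013526 (r = -6*(-1*(-9))*18769 = -54*18769 = -6*168921 = -1013526)
H*(-7361) - r = -340*(-7361) - 1*(-1013526) = 2502740 + 1013526 = 3516266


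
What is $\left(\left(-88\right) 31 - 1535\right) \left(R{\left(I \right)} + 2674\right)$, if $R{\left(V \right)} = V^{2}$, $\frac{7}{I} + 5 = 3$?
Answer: $- \frac{45805935}{4} \approx -1.1451 \cdot 10^{7}$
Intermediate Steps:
$I = - \frac{7}{2}$ ($I = \frac{7}{-5 + 3} = \frac{7}{-2} = 7 \left(- \frac{1}{2}\right) = - \frac{7}{2} \approx -3.5$)
$\left(\left(-88\right) 31 - 1535\right) \left(R{\left(I \right)} + 2674\right) = \left(\left(-88\right) 31 - 1535\right) \left(\left(- \frac{7}{2}\right)^{2} + 2674\right) = \left(-2728 - 1535\right) \left(\frac{49}{4} + 2674\right) = \left(-4263\right) \frac{10745}{4} = - \frac{45805935}{4}$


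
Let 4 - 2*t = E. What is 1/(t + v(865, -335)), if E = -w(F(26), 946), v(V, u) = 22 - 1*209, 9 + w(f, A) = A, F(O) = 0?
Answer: 2/567 ≈ 0.0035273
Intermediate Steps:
w(f, A) = -9 + A
v(V, u) = -187 (v(V, u) = 22 - 209 = -187)
E = -937 (E = -(-9 + 946) = -1*937 = -937)
t = 941/2 (t = 2 - 1/2*(-937) = 2 + 937/2 = 941/2 ≈ 470.50)
1/(t + v(865, -335)) = 1/(941/2 - 187) = 1/(567/2) = 2/567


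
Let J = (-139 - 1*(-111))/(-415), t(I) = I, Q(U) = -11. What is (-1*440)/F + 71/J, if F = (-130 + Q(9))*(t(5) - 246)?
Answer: 1001237845/951468 ≈ 1052.3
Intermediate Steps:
F = 33981 (F = (-130 - 11)*(5 - 246) = -141*(-241) = 33981)
J = 28/415 (J = (-139 + 111)*(-1/415) = -28*(-1/415) = 28/415 ≈ 0.067470)
(-1*440)/F + 71/J = -1*440/33981 + 71/(28/415) = -440*1/33981 + 71*(415/28) = -440/33981 + 29465/28 = 1001237845/951468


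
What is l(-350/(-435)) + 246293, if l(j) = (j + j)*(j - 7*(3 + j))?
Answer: 621292379/2523 ≈ 2.4625e+5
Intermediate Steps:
l(j) = 2*j*(-21 - 6*j) (l(j) = (2*j)*(j + (-21 - 7*j)) = (2*j)*(-21 - 6*j) = 2*j*(-21 - 6*j))
l(-350/(-435)) + 246293 = -6*(-350/(-435))*(7 + 2*(-350/(-435))) + 246293 = -6*(-350*(-1/435))*(7 + 2*(-350*(-1/435))) + 246293 = -6*70/87*(7 + 2*(70/87)) + 246293 = -6*70/87*(7 + 140/87) + 246293 = -6*70/87*749/87 + 246293 = -104860/2523 + 246293 = 621292379/2523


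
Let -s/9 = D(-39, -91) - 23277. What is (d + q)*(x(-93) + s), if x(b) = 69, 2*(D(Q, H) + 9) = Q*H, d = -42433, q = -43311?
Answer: -16606254840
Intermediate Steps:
D(Q, H) = -9 + H*Q/2 (D(Q, H) = -9 + (Q*H)/2 = -9 + (H*Q)/2 = -9 + H*Q/2)
s = 387207/2 (s = -9*((-9 + (1/2)*(-91)*(-39)) - 23277) = -9*((-9 + 3549/2) - 23277) = -9*(3531/2 - 23277) = -9*(-43023/2) = 387207/2 ≈ 1.9360e+5)
(d + q)*(x(-93) + s) = (-42433 - 43311)*(69 + 387207/2) = -85744*387345/2 = -16606254840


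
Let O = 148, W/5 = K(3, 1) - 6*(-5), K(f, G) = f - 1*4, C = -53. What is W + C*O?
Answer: -7699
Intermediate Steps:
K(f, G) = -4 + f (K(f, G) = f - 4 = -4 + f)
W = 145 (W = 5*((-4 + 3) - 6*(-5)) = 5*(-1 + 30) = 5*29 = 145)
W + C*O = 145 - 53*148 = 145 - 7844 = -7699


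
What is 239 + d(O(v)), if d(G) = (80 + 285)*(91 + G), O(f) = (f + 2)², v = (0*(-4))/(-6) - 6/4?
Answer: 134181/4 ≈ 33545.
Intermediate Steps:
v = -3/2 (v = 0*(-⅙) - 6*¼ = 0 - 3/2 = -3/2 ≈ -1.5000)
O(f) = (2 + f)²
d(G) = 33215 + 365*G (d(G) = 365*(91 + G) = 33215 + 365*G)
239 + d(O(v)) = 239 + (33215 + 365*(2 - 3/2)²) = 239 + (33215 + 365*(½)²) = 239 + (33215 + 365*(¼)) = 239 + (33215 + 365/4) = 239 + 133225/4 = 134181/4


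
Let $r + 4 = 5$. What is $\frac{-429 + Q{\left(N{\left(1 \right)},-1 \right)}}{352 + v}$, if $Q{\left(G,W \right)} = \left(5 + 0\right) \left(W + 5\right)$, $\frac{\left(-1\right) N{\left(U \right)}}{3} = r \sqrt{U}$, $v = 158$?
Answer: $- \frac{409}{510} \approx -0.80196$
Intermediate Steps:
$r = 1$ ($r = -4 + 5 = 1$)
$N{\left(U \right)} = - 3 \sqrt{U}$ ($N{\left(U \right)} = - 3 \cdot 1 \sqrt{U} = - 3 \sqrt{U}$)
$Q{\left(G,W \right)} = 25 + 5 W$ ($Q{\left(G,W \right)} = 5 \left(5 + W\right) = 25 + 5 W$)
$\frac{-429 + Q{\left(N{\left(1 \right)},-1 \right)}}{352 + v} = \frac{-429 + \left(25 + 5 \left(-1\right)\right)}{352 + 158} = \frac{-429 + \left(25 - 5\right)}{510} = \left(-429 + 20\right) \frac{1}{510} = \left(-409\right) \frac{1}{510} = - \frac{409}{510}$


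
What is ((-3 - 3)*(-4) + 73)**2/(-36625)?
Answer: -9409/36625 ≈ -0.25690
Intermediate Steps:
((-3 - 3)*(-4) + 73)**2/(-36625) = (-6*(-4) + 73)**2*(-1/36625) = (24 + 73)**2*(-1/36625) = 97**2*(-1/36625) = 9409*(-1/36625) = -9409/36625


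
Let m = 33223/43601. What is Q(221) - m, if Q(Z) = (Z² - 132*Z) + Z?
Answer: 867190667/43601 ≈ 19889.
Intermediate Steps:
m = 33223/43601 (m = 33223*(1/43601) = 33223/43601 ≈ 0.76198)
Q(Z) = Z² - 131*Z
Q(221) - m = 221*(-131 + 221) - 1*33223/43601 = 221*90 - 33223/43601 = 19890 - 33223/43601 = 867190667/43601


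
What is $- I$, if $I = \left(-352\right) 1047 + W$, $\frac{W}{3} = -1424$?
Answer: $372816$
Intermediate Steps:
$W = -4272$ ($W = 3 \left(-1424\right) = -4272$)
$I = -372816$ ($I = \left(-352\right) 1047 - 4272 = -368544 - 4272 = -372816$)
$- I = \left(-1\right) \left(-372816\right) = 372816$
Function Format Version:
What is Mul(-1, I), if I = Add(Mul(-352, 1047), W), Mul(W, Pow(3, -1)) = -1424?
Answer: 372816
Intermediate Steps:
W = -4272 (W = Mul(3, -1424) = -4272)
I = -372816 (I = Add(Mul(-352, 1047), -4272) = Add(-368544, -4272) = -372816)
Mul(-1, I) = Mul(-1, -372816) = 372816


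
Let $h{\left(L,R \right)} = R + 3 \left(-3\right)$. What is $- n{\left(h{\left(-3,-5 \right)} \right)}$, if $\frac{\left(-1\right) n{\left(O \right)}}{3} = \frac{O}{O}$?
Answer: $3$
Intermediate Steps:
$h{\left(L,R \right)} = -9 + R$ ($h{\left(L,R \right)} = R - 9 = -9 + R$)
$n{\left(O \right)} = -3$ ($n{\left(O \right)} = - 3 \frac{O}{O} = \left(-3\right) 1 = -3$)
$- n{\left(h{\left(-3,-5 \right)} \right)} = \left(-1\right) \left(-3\right) = 3$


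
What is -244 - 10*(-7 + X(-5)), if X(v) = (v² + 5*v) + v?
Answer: -124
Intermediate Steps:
X(v) = v² + 6*v
-244 - 10*(-7 + X(-5)) = -244 - 10*(-7 - 5*(6 - 5)) = -244 - 10*(-7 - 5*1) = -244 - 10*(-7 - 5) = -244 - 10*(-12) = -244 - 1*(-120) = -244 + 120 = -124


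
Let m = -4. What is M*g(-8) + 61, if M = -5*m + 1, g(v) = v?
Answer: -107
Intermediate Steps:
M = 21 (M = -5*(-4) + 1 = 20 + 1 = 21)
M*g(-8) + 61 = 21*(-8) + 61 = -168 + 61 = -107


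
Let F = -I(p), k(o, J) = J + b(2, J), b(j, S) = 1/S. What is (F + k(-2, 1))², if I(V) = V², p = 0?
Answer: 4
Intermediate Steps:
k(o, J) = J + 1/J
F = 0 (F = -1*0² = -1*0 = 0)
(F + k(-2, 1))² = (0 + (1 + 1/1))² = (0 + (1 + 1))² = (0 + 2)² = 2² = 4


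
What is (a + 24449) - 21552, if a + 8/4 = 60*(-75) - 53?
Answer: -1658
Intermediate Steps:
a = -4555 (a = -2 + (60*(-75) - 53) = -2 + (-4500 - 53) = -2 - 4553 = -4555)
(a + 24449) - 21552 = (-4555 + 24449) - 21552 = 19894 - 21552 = -1658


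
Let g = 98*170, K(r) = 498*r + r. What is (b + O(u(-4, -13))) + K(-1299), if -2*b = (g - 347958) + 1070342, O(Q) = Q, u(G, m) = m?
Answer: -1017736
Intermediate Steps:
K(r) = 499*r
g = 16660
b = -369522 (b = -((16660 - 347958) + 1070342)/2 = -(-331298 + 1070342)/2 = -½*739044 = -369522)
(b + O(u(-4, -13))) + K(-1299) = (-369522 - 13) + 499*(-1299) = -369535 - 648201 = -1017736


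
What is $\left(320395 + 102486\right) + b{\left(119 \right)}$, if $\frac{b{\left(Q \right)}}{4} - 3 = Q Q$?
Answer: $479537$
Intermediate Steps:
$b{\left(Q \right)} = 12 + 4 Q^{2}$ ($b{\left(Q \right)} = 12 + 4 Q Q = 12 + 4 Q^{2}$)
$\left(320395 + 102486\right) + b{\left(119 \right)} = \left(320395 + 102486\right) + \left(12 + 4 \cdot 119^{2}\right) = 422881 + \left(12 + 4 \cdot 14161\right) = 422881 + \left(12 + 56644\right) = 422881 + 56656 = 479537$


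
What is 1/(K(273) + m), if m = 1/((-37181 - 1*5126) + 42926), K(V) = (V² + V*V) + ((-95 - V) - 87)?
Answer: 619/91985258 ≈ 6.7293e-6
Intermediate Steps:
K(V) = -182 - V + 2*V² (K(V) = (V² + V²) + (-182 - V) = 2*V² + (-182 - V) = -182 - V + 2*V²)
m = 1/619 (m = 1/((-37181 - 5126) + 42926) = 1/(-42307 + 42926) = 1/619 ≈ 0.0016155)
1/(K(273) + m) = 1/((-182 - 1*273 + 2*273²) + 1/619) = 1/((-182 - 273 + 2*74529) + 1/619) = 1/((-182 - 273 + 149058) + 1/619) = 1/(148603 + 1/619) = 1/(91985258/619) = 619/91985258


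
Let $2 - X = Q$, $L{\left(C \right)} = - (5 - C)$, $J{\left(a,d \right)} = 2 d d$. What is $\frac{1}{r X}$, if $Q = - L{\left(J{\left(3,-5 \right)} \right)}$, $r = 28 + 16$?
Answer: $\frac{1}{2068} \approx 0.00048356$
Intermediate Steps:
$J{\left(a,d \right)} = 2 d^{2}$
$L{\left(C \right)} = -5 + C$
$r = 44$
$Q = -45$ ($Q = - (-5 + 2 \left(-5\right)^{2}) = - (-5 + 2 \cdot 25) = - (-5 + 50) = \left(-1\right) 45 = -45$)
$X = 47$ ($X = 2 - -45 = 2 + 45 = 47$)
$\frac{1}{r X} = \frac{1}{44 \cdot 47} = \frac{1}{2068}$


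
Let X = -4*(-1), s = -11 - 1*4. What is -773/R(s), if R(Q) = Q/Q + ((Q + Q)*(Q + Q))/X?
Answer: -773/226 ≈ -3.4204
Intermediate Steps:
s = -15 (s = -11 - 4 = -15)
X = 4
R(Q) = 1 + Q² (R(Q) = Q/Q + ((Q + Q)*(Q + Q))/4 = 1 + ((2*Q)*(2*Q))*(¼) = 1 + (4*Q²)*(¼) = 1 + Q²)
-773/R(s) = -773/(1 + (-15)²) = -773/(1 + 225) = -773/226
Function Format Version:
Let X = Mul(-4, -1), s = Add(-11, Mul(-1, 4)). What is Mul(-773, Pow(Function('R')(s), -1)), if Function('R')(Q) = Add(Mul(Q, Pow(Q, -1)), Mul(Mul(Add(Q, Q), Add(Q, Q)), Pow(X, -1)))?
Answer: Rational(-773, 226) ≈ -3.4204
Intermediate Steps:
s = -15 (s = Add(-11, -4) = -15)
X = 4
Function('R')(Q) = Add(1, Pow(Q, 2)) (Function('R')(Q) = Add(Mul(Q, Pow(Q, -1)), Mul(Mul(Add(Q, Q), Add(Q, Q)), Pow(4, -1))) = Add(1, Mul(Mul(Mul(2, Q), Mul(2, Q)), Rational(1, 4))) = Add(1, Mul(Mul(4, Pow(Q, 2)), Rational(1, 4))) = Add(1, Pow(Q, 2)))
Mul(-773, Pow(Function('R')(s), -1)) = Mul(-773, Pow(Add(1, Pow(-15, 2)), -1)) = Mul(-773, Pow(Add(1, 225), -1)) = Mul(-773, Pow(226, -1)) = Mul(-773, Rational(1, 226)) = Rational(-773, 226)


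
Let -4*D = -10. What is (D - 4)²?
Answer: 9/4 ≈ 2.2500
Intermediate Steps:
D = 5/2 (D = -¼*(-10) = 5/2 ≈ 2.5000)
(D - 4)² = (5/2 - 4)² = (-3/2)² = 9/4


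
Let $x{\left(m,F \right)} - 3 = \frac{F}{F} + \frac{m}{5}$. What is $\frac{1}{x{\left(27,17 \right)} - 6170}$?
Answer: $- \frac{5}{30803} \approx -0.00016232$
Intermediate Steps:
$x{\left(m,F \right)} = 4 + \frac{m}{5}$ ($x{\left(m,F \right)} = 3 + \left(\frac{F}{F} + \frac{m}{5}\right) = 3 + \left(1 + m \frac{1}{5}\right) = 3 + \left(1 + \frac{m}{5}\right) = 4 + \frac{m}{5}$)
$\frac{1}{x{\left(27,17 \right)} - 6170} = \frac{1}{\left(4 + \frac{1}{5} \cdot 27\right) - 6170} = \frac{1}{\left(4 + \frac{27}{5}\right) - 6170} = \frac{1}{\frac{47}{5} - 6170} = \frac{1}{- \frac{30803}{5}} = - \frac{5}{30803}$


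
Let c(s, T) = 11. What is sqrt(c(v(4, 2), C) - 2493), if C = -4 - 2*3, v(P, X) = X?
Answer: I*sqrt(2482) ≈ 49.82*I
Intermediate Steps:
C = -10 (C = -4 - 6 = -10)
sqrt(c(v(4, 2), C) - 2493) = sqrt(11 - 2493) = sqrt(-2482) = I*sqrt(2482)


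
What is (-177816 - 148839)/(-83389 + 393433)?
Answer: -15555/14764 ≈ -1.0536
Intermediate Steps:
(-177816 - 148839)/(-83389 + 393433) = -326655/310044 = -326655*1/310044 = -15555/14764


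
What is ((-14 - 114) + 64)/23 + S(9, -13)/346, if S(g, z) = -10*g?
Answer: -12107/3979 ≈ -3.0427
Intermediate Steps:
((-14 - 114) + 64)/23 + S(9, -13)/346 = ((-14 - 114) + 64)/23 - 10*9/346 = (-128 + 64)*(1/23) - 90*1/346 = -64*1/23 - 45/173 = -64/23 - 45/173 = -12107/3979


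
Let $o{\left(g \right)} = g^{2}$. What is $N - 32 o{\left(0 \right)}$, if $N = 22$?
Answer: $22$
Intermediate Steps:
$N - 32 o{\left(0 \right)} = 22 - 32 \cdot 0^{2} = 22 - 0 = 22 + 0 = 22$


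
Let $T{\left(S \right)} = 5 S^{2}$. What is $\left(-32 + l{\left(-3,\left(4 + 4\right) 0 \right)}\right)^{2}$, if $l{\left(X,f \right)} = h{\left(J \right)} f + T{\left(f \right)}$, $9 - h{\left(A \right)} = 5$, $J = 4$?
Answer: $1024$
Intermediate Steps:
$h{\left(A \right)} = 4$ ($h{\left(A \right)} = 9 - 5 = 4$)
$l{\left(X,f \right)} = 4 f + 5 f^{2}$
$\left(-32 + l{\left(-3,\left(4 + 4\right) 0 \right)}\right)^{2} = \left(-32 + \left(4 + 4\right) 0 \left(4 + 5 \left(4 + 4\right) 0\right)\right)^{2} = \left(-32 + 8 \cdot 0 \left(4 + 5 \cdot 8 \cdot 0\right)\right)^{2} = \left(-32 + 0 \left(4 + 5 \cdot 0\right)\right)^{2} = \left(-32 + 0 \left(4 + 0\right)\right)^{2} = \left(-32 + 0 \cdot 4\right)^{2} = \left(-32 + 0\right)^{2} = \left(-32\right)^{2} = 1024$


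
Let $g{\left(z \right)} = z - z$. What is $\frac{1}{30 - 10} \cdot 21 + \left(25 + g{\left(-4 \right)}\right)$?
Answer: $\frac{521}{20} \approx 26.05$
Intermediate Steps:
$g{\left(z \right)} = 0$
$\frac{1}{30 - 10} \cdot 21 + \left(25 + g{\left(-4 \right)}\right) = \frac{1}{30 - 10} \cdot 21 + \left(25 + 0\right) = \frac{1}{20} \cdot 21 + 25 = \frac{21}{20} + 25 = \frac{521}{20}$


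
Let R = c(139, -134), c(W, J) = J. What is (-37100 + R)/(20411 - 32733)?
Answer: 18617/6161 ≈ 3.0218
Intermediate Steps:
R = -134
(-37100 + R)/(20411 - 32733) = (-37100 - 134)/(20411 - 32733) = -37234/(-12322) = -37234*(-1/12322) = 18617/6161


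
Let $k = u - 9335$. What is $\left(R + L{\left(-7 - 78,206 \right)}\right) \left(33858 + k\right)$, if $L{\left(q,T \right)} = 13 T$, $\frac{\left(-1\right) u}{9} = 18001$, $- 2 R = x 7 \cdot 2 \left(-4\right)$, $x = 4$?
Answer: $-383585940$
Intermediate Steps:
$R = 112$ ($R = - \frac{4 \cdot 7 \cdot 2 \left(-4\right)}{2} = - \frac{4 \cdot 14 \left(-4\right)}{2} = - \frac{4 \left(-56\right)}{2} = \left(- \frac{1}{2}\right) \left(-224\right) = 112$)
$u = -162009$ ($u = \left(-9\right) 18001 = -162009$)
$k = -171344$ ($k = -162009 - 9335 = -171344$)
$\left(R + L{\left(-7 - 78,206 \right)}\right) \left(33858 + k\right) = \left(112 + 13 \cdot 206\right) \left(33858 - 171344\right) = \left(112 + 2678\right) \left(-137486\right) = 2790 \left(-137486\right) = -383585940$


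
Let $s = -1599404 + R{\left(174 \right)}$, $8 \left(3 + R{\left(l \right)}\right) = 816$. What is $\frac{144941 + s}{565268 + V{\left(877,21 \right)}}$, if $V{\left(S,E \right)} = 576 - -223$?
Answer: $- \frac{484788}{188689} \approx -2.5692$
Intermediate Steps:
$V{\left(S,E \right)} = 799$ ($V{\left(S,E \right)} = 576 + 223 = 799$)
$R{\left(l \right)} = 99$ ($R{\left(l \right)} = -3 + \frac{1}{8} \cdot 816 = -3 + 102 = 99$)
$s = -1599305$ ($s = -1599404 + 99 = -1599305$)
$\frac{144941 + s}{565268 + V{\left(877,21 \right)}} = \frac{144941 - 1599305}{565268 + 799} = - \frac{1454364}{566067} = \left(-1454364\right) \frac{1}{566067} = - \frac{484788}{188689}$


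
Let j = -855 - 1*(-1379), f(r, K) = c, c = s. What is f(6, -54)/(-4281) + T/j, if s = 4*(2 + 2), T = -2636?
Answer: -2823275/560811 ≈ -5.0343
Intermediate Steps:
s = 16 (s = 4*4 = 16)
c = 16
f(r, K) = 16
j = 524 (j = -855 + 1379 = 524)
f(6, -54)/(-4281) + T/j = 16/(-4281) - 2636/524 = 16*(-1/4281) - 2636*1/524 = -16/4281 - 659/131 = -2823275/560811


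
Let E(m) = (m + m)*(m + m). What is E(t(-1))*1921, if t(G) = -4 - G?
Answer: 69156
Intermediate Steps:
E(m) = 4*m**2 (E(m) = (2*m)*(2*m) = 4*m**2)
E(t(-1))*1921 = (4*(-4 - 1*(-1))**2)*1921 = (4*(-4 + 1)**2)*1921 = (4*(-3)**2)*1921 = (4*9)*1921 = 36*1921 = 69156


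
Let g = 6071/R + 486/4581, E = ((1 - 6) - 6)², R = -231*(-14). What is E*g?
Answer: 35912525/149646 ≈ 239.98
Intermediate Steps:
R = 3234
E = 121 (E = (-5 - 6)² = (-11)² = 121)
g = 3264775/1646106 (g = 6071/3234 + 486/4581 = 6071*(1/3234) + 486*(1/4581) = 6071/3234 + 54/509 = 3264775/1646106 ≈ 1.9833)
E*g = 121*(3264775/1646106) = 35912525/149646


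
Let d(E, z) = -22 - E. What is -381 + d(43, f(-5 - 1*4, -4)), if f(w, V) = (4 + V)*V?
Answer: -446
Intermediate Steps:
f(w, V) = V*(4 + V)
-381 + d(43, f(-5 - 1*4, -4)) = -381 + (-22 - 1*43) = -381 + (-22 - 43) = -381 - 65 = -446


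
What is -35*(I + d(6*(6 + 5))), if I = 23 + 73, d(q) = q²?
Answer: -155820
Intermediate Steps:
I = 96
-35*(I + d(6*(6 + 5))) = -35*(96 + (6*(6 + 5))²) = -35*(96 + (6*11)²) = -35*(96 + 66²) = -35*(96 + 4356) = -35*4452 = -155820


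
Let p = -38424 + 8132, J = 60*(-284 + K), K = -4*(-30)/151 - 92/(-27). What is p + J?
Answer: -63981548/1359 ≈ -47080.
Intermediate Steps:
K = 17132/4077 (K = 120*(1/151) - 92*(-1/27) = 120/151 + 92/27 = 17132/4077 ≈ 4.2021)
J = -22814720/1359 (J = 60*(-284 + 17132/4077) = 60*(-1140736/4077) = -22814720/1359 ≈ -16788.)
p = -30292
p + J = -30292 - 22814720/1359 = -63981548/1359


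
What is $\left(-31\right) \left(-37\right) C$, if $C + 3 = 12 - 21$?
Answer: $-13764$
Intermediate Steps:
$C = -12$ ($C = -3 + \left(12 - 21\right) = -3 - 9 = -12$)
$\left(-31\right) \left(-37\right) C = \left(-31\right) \left(-37\right) \left(-12\right) = 1147 \left(-12\right) = -13764$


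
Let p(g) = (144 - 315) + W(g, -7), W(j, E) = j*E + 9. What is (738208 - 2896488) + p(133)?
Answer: -2159373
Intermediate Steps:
W(j, E) = 9 + E*j (W(j, E) = E*j + 9 = 9 + E*j)
p(g) = -162 - 7*g (p(g) = (144 - 315) + (9 - 7*g) = -171 + (9 - 7*g) = -162 - 7*g)
(738208 - 2896488) + p(133) = (738208 - 2896488) + (-162 - 7*133) = -2158280 + (-162 - 931) = -2158280 - 1093 = -2159373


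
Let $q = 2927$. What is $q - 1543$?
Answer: $1384$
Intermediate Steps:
$q - 1543 = 2927 - 1543 = 1384$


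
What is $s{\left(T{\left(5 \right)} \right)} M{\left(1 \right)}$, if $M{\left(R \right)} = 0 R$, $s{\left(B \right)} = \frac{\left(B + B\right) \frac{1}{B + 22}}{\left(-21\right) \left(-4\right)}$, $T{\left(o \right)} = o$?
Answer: $0$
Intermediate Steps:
$s{\left(B \right)} = \frac{B}{42 \left(22 + B\right)}$ ($s{\left(B \right)} = \frac{2 B \frac{1}{22 + B}}{84} = \frac{2 B}{22 + B} \frac{1}{84} = \frac{B}{42 \left(22 + B\right)}$)
$M{\left(R \right)} = 0$
$s{\left(T{\left(5 \right)} \right)} M{\left(1 \right)} = \frac{1}{42} \cdot 5 \frac{1}{22 + 5} \cdot 0 = \frac{1}{42} \cdot 5 \cdot \frac{1}{27} \cdot 0 = \frac{5}{1134} \cdot 0 = 0$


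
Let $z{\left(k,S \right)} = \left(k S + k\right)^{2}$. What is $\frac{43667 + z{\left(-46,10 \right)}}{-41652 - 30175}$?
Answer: $- \frac{299703}{71827} \approx -4.1726$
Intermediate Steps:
$z{\left(k,S \right)} = \left(k + S k\right)^{2}$ ($z{\left(k,S \right)} = \left(S k + k\right)^{2} = \left(k + S k\right)^{2}$)
$\frac{43667 + z{\left(-46,10 \right)}}{-41652 - 30175} = \frac{43667 + \left(-46\right)^{2} \left(1 + 10\right)^{2}}{-41652 - 30175} = \frac{43667 + 2116 \cdot 11^{2}}{-71827} = \left(43667 + 2116 \cdot 121\right) \left(- \frac{1}{71827}\right) = \left(43667 + 256036\right) \left(- \frac{1}{71827}\right) = 299703 \left(- \frac{1}{71827}\right) = - \frac{299703}{71827}$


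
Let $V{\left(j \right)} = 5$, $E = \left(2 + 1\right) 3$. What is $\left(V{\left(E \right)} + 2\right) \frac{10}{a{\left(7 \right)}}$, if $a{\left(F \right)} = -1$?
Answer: $-70$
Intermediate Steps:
$E = 9$ ($E = 3 \cdot 3 = 9$)
$\left(V{\left(E \right)} + 2\right) \frac{10}{a{\left(7 \right)}} = \left(5 + 2\right) \frac{10}{-1} = 7 \cdot 10 \left(-1\right) = 7 \left(-10\right) = -70$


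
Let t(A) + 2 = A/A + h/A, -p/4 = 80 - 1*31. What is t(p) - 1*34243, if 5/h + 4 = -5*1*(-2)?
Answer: -40270949/1176 ≈ -34244.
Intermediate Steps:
h = ⅚ (h = 5/(-4 - 5*1*(-2)) = 5/(-4 - 5*(-2)) = 5/(-4 + 10) = 5/6 = 5*(⅙) = ⅚ ≈ 0.83333)
p = -196 (p = -4*(80 - 1*31) = -4*(80 - 31) = -4*49 = -196)
t(A) = -1 + 5/(6*A) (t(A) = -2 + (A/A + 5/(6*A)) = -2 + (1 + 5/(6*A)) = -1 + 5/(6*A))
t(p) - 1*34243 = (⅚ - 1*(-196))/(-196) - 1*34243 = -(⅚ + 196)/196 - 34243 = -1/196*1181/6 - 34243 = -1181/1176 - 34243 = -40270949/1176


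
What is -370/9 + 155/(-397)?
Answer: -148285/3573 ≈ -41.502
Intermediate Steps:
-370/9 + 155/(-397) = -370*⅑ + 155*(-1/397) = -370/9 - 155/397 = -148285/3573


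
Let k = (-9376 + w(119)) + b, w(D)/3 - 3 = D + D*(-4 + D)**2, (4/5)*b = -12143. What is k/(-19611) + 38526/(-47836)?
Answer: -225447743041/938111796 ≈ -240.32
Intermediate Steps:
b = -60715/4 (b = (5/4)*(-12143) = -60715/4 ≈ -15179.)
w(D) = 9 + 3*D + 3*D*(-4 + D)**2 (w(D) = 9 + 3*(D + D*(-4 + D)**2) = 9 + (3*D + 3*D*(-4 + D)**2) = 9 + 3*D + 3*D*(-4 + D)**2)
k = 18788545/4 (k = (-9376 + (9 + 3*119 + 3*119*(-4 + 119)**2)) - 60715/4 = (-9376 + (9 + 357 + 3*119*115**2)) - 60715/4 = (-9376 + (9 + 357 + 3*119*13225)) - 60715/4 = (-9376 + (9 + 357 + 4721325)) - 60715/4 = (-9376 + 4721691) - 60715/4 = 4712315 - 60715/4 = 18788545/4 ≈ 4.6971e+6)
k/(-19611) + 38526/(-47836) = (18788545/4)/(-19611) + 38526/(-47836) = (18788545/4)*(-1/19611) + 38526*(-1/47836) = -18788545/78444 - 19263/23918 = -225447743041/938111796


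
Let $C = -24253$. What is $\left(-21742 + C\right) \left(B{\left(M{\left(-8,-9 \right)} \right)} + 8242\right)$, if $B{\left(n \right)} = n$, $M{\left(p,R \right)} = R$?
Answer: $-378676835$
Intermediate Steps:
$\left(-21742 + C\right) \left(B{\left(M{\left(-8,-9 \right)} \right)} + 8242\right) = \left(-21742 - 24253\right) \left(-9 + 8242\right) = \left(-45995\right) 8233 = -378676835$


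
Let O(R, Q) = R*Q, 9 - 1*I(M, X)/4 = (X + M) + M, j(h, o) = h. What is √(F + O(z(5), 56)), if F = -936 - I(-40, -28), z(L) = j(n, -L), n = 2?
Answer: 2*I*√323 ≈ 35.944*I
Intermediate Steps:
z(L) = 2
I(M, X) = 36 - 8*M - 4*X (I(M, X) = 36 - 4*((X + M) + M) = 36 - 4*((M + X) + M) = 36 - 4*(X + 2*M) = 36 + (-8*M - 4*X) = 36 - 8*M - 4*X)
O(R, Q) = Q*R
F = -1404 (F = -936 - (36 - 8*(-40) - 4*(-28)) = -936 - (36 + 320 + 112) = -936 - 1*468 = -936 - 468 = -1404)
√(F + O(z(5), 56)) = √(-1404 + 56*2) = √(-1404 + 112) = √(-1292) = 2*I*√323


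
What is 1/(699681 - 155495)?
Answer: 1/544186 ≈ 1.8376e-6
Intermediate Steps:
1/(699681 - 155495) = 1/544186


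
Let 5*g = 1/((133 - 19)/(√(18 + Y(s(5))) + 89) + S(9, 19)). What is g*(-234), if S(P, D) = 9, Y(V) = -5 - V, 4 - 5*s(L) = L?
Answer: -556374/122245 - 156*√330/122245 ≈ -4.5745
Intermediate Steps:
s(L) = ⅘ - L/5
g = 1/(5*(9 + 114/(89 + √330/5))) (g = 1/(5*((133 - 19)/(√(18 + (-5 - (⅘ - ⅕*5))) + 89) + 9)) = 1/(5*(114/(√(18 + (-5 - (⅘ - 1))) + 89) + 9)) = 1/(5*(114/(√(18 + (-5 - 1*(-⅕))) + 89) + 9)) = 1/(5*(114/(√(18 + (-5 + ⅕)) + 89) + 9)) = 1/(5*(114/(√(18 - 24/5) + 89) + 9)) = 1/(5*(114/(√(66/5) + 89) + 9)) = 1/(5*(114/(√330/5 + 89) + 9)) = 1/(5*(114/(89 + √330/5) + 9)) = 1/(5*(9 + 114/(89 + √330/5))) ≈ 0.019549)
g*(-234) = (7133/366735 + 2*√330/366735)*(-234) = -556374/122245 - 156*√330/122245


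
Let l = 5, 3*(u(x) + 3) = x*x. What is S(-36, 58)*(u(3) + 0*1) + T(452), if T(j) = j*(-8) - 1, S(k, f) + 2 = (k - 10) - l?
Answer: -3617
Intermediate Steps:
u(x) = -3 + x**2/3 (u(x) = -3 + (x*x)/3 = -3 + x**2/3)
S(k, f) = -17 + k (S(k, f) = -2 + ((k - 10) - 1*5) = -2 + ((-10 + k) - 5) = -2 + (-15 + k) = -17 + k)
T(j) = -1 - 8*j (T(j) = -8*j - 1 = -1 - 8*j)
S(-36, 58)*(u(3) + 0*1) + T(452) = (-17 - 36)*((-3 + (1/3)*3**2) + 0*1) + (-1 - 8*452) = -53*((-3 + (1/3)*9) + 0) + (-1 - 3616) = -53*((-3 + 3) + 0) - 3617 = -53*(0 + 0) - 3617 = -53*0 - 3617 = 0 - 3617 = -3617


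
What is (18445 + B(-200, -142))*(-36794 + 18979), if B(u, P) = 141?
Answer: -331109590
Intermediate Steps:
(18445 + B(-200, -142))*(-36794 + 18979) = (18445 + 141)*(-36794 + 18979) = 18586*(-17815) = -331109590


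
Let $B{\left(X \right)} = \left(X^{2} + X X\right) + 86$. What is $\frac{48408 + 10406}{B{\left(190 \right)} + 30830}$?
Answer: $\frac{29407}{51558} \approx 0.57037$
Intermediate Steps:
$B{\left(X \right)} = 86 + 2 X^{2}$ ($B{\left(X \right)} = \left(X^{2} + X^{2}\right) + 86 = 2 X^{2} + 86 = 86 + 2 X^{2}$)
$\frac{48408 + 10406}{B{\left(190 \right)} + 30830} = \frac{48408 + 10406}{\left(86 + 2 \cdot 190^{2}\right) + 30830} = \frac{58814}{\left(86 + 2 \cdot 36100\right) + 30830} = \frac{58814}{\left(86 + 72200\right) + 30830} = \frac{58814}{72286 + 30830} = \frac{58814}{103116} = 58814 \cdot \frac{1}{103116} = \frac{29407}{51558}$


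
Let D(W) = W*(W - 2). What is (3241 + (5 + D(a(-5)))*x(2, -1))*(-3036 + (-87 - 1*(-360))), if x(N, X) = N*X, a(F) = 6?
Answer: -8794629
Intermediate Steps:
D(W) = W*(-2 + W)
(3241 + (5 + D(a(-5)))*x(2, -1))*(-3036 + (-87 - 1*(-360))) = (3241 + (5 + 6*(-2 + 6))*(2*(-1)))*(-3036 + (-87 - 1*(-360))) = (3241 + (5 + 6*4)*(-2))*(-3036 + (-87 + 360)) = (3241 + (5 + 24)*(-2))*(-3036 + 273) = (3241 + 29*(-2))*(-2763) = (3241 - 58)*(-2763) = 3183*(-2763) = -8794629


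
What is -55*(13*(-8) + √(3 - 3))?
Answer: 5720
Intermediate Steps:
-55*(13*(-8) + √(3 - 3)) = -55*(-104 + √0) = -55*(-104 + 0) = -55*(-104) = 5720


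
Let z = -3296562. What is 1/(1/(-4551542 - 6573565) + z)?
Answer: -11125107/36674604982135 ≈ -3.0335e-7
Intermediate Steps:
1/(1/(-4551542 - 6573565) + z) = 1/(1/(-4551542 - 6573565) - 3296562) = 1/(1/(-11125107) - 3296562) = 1/(-1/11125107 - 3296562) = 1/(-36674604982135/11125107) = -11125107/36674604982135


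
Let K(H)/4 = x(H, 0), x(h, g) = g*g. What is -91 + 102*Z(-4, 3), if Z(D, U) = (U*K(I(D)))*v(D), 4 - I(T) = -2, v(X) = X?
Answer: -91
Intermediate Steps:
I(T) = 6 (I(T) = 4 - 1*(-2) = 4 + 2 = 6)
x(h, g) = g²
K(H) = 0 (K(H) = 4*0² = 4*0 = 0)
Z(D, U) = 0 (Z(D, U) = (U*0)*D = 0*D = 0)
-91 + 102*Z(-4, 3) = -91 + 102*0 = -91 + 0 = -91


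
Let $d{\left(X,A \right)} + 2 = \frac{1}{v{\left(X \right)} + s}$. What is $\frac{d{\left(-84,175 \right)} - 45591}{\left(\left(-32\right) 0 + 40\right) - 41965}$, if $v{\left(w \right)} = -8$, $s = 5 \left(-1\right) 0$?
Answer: $\frac{72949}{67080} \approx 1.0875$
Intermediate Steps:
$s = 0$ ($s = \left(-5\right) 0 = 0$)
$d{\left(X,A \right)} = - \frac{17}{8}$ ($d{\left(X,A \right)} = -2 + \frac{1}{-8 + 0} = -2 + \frac{1}{-8} = -2 - \frac{1}{8} = - \frac{17}{8}$)
$\frac{d{\left(-84,175 \right)} - 45591}{\left(\left(-32\right) 0 + 40\right) - 41965} = \frac{- \frac{17}{8} - 45591}{\left(\left(-32\right) 0 + 40\right) - 41965} = - \frac{364745}{8 \left(\left(0 + 40\right) - 41965\right)} = - \frac{364745}{8 \left(40 - 41965\right)} = - \frac{364745}{8 \left(-41925\right)} = \left(- \frac{364745}{8}\right) \left(- \frac{1}{41925}\right) = \frac{72949}{67080}$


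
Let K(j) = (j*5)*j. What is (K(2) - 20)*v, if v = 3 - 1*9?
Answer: 0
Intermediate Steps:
K(j) = 5*j² (K(j) = (5*j)*j = 5*j²)
v = -6 (v = 3 - 9 = -6)
(K(2) - 20)*v = (5*2² - 20)*(-6) = (5*4 - 20)*(-6) = (20 - 20)*(-6) = 0*(-6) = 0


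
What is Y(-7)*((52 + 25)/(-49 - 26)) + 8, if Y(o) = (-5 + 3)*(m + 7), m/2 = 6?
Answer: 3526/75 ≈ 47.013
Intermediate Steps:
m = 12 (m = 2*6 = 12)
Y(o) = -38 (Y(o) = (-5 + 3)*(12 + 7) = -2*19 = -38)
Y(-7)*((52 + 25)/(-49 - 26)) + 8 = -38*(52 + 25)/(-49 - 26) + 8 = -2926/(-75) + 8 = -2926*(-1)/75 + 8 = -38*(-77/75) + 8 = 2926/75 + 8 = 3526/75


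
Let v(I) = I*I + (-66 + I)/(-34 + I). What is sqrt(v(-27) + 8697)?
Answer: sqrt(35079819)/61 ≈ 97.095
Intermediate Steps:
v(I) = I**2 + (-66 + I)/(-34 + I)
sqrt(v(-27) + 8697) = sqrt((-66 - 27 + (-27)**3 - 34*(-27)**2)/(-34 - 27) + 8697) = sqrt((-66 - 27 - 19683 - 34*729)/(-61) + 8697) = sqrt(-(-66 - 27 - 19683 - 24786)/61 + 8697) = sqrt(-1/61*(-44562) + 8697) = sqrt(44562/61 + 8697) = sqrt(575079/61) = sqrt(35079819)/61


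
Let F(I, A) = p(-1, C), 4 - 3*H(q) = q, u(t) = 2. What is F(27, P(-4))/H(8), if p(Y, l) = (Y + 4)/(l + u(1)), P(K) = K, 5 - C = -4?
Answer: -9/44 ≈ -0.20455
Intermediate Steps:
C = 9 (C = 5 - 1*(-4) = 5 + 4 = 9)
H(q) = 4/3 - q/3
p(Y, l) = (4 + Y)/(2 + l) (p(Y, l) = (Y + 4)/(l + 2) = (4 + Y)/(2 + l))
F(I, A) = 3/11 (F(I, A) = (4 - 1)/(2 + 9) = 3/11)
F(27, P(-4))/H(8) = 3/(11*(4/3 - ⅓*8)) = 3/(11*(4/3 - 8/3)) = 3/(11*(-4/3)) = (3/11)*(-¾) = -9/44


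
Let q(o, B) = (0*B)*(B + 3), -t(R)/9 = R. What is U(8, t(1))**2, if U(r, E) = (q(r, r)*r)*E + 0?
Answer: 0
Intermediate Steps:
t(R) = -9*R
q(o, B) = 0 (q(o, B) = 0*(3 + B) = 0)
U(r, E) = 0 (U(r, E) = (0*r)*E + 0 = 0*E + 0 = 0 + 0 = 0)
U(8, t(1))**2 = 0**2 = 0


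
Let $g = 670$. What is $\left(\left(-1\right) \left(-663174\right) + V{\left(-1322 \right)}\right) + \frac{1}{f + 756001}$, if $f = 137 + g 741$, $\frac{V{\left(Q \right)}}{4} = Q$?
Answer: $\frac{824073266689}{1252608} \approx 6.5789 \cdot 10^{5}$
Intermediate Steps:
$V{\left(Q \right)} = 4 Q$
$f = 496607$ ($f = 137 + 670 \cdot 741 = 137 + 496470 = 496607$)
$\left(\left(-1\right) \left(-663174\right) + V{\left(-1322 \right)}\right) + \frac{1}{f + 756001} = \left(\left(-1\right) \left(-663174\right) + 4 \left(-1322\right)\right) + \frac{1}{496607 + 756001} = \left(663174 - 5288\right) + \frac{1}{1252608} = 657886 + \frac{1}{1252608} = \frac{824073266689}{1252608}$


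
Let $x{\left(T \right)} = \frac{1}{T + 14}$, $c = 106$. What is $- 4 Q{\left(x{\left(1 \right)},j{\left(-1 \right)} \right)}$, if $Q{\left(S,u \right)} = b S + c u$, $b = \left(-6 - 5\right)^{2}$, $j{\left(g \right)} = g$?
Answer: $\frac{5876}{15} \approx 391.73$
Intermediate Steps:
$b = 121$ ($b = \left(-11\right)^{2} = 121$)
$x{\left(T \right)} = \frac{1}{14 + T}$
$Q{\left(S,u \right)} = 106 u + 121 S$ ($Q{\left(S,u \right)} = 121 S + 106 u = 106 u + 121 S$)
$- 4 Q{\left(x{\left(1 \right)},j{\left(-1 \right)} \right)} = - 4 \left(106 \left(-1\right) + \frac{121}{14 + 1}\right) = - 4 \left(-106 + \frac{121}{15}\right) = \left(-4\right) \left(- \frac{1469}{15}\right) = \frac{5876}{15}$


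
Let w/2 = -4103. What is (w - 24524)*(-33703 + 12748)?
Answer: 685857150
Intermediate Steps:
w = -8206 (w = 2*(-4103) = -8206)
(w - 24524)*(-33703 + 12748) = (-8206 - 24524)*(-33703 + 12748) = -32730*(-20955) = 685857150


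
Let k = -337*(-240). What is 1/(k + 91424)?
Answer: 1/172304 ≈ 5.8037e-6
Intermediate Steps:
k = 80880
1/(k + 91424) = 1/(80880 + 91424) = 1/172304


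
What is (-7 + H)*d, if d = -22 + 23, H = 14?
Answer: 7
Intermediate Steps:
d = 1
(-7 + H)*d = (-7 + 14)*1 = 7*1 = 7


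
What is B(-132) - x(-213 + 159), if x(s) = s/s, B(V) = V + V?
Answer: -265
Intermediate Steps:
B(V) = 2*V
x(s) = 1
B(-132) - x(-213 + 159) = 2*(-132) - 1*1 = -264 - 1 = -265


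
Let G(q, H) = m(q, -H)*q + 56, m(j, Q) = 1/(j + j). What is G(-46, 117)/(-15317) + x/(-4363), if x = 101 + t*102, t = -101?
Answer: 312004415/133656142 ≈ 2.3344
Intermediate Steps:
m(j, Q) = 1/(2*j)
x = -10201 (x = 101 - 101*102 = 101 - 10302 = -10201)
G(q, H) = 113/2 (G(q, H) = (1/(2*q))*q + 56 = 1/2 + 56 = 113/2)
G(-46, 117)/(-15317) + x/(-4363) = (113/2)/(-15317) - 10201/(-4363) = (113/2)*(-1/15317) - 10201*(-1/4363) = -113/30634 + 10201/4363 = 312004415/133656142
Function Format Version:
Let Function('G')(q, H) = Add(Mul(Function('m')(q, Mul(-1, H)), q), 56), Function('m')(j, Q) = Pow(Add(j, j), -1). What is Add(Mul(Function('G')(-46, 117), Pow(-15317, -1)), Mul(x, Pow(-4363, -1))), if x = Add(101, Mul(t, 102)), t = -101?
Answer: Rational(312004415, 133656142) ≈ 2.3344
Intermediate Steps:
Function('m')(j, Q) = Mul(Rational(1, 2), Pow(j, -1)) (Function('m')(j, Q) = Pow(Mul(2, j), -1) = Mul(Rational(1, 2), Pow(j, -1)))
x = -10201 (x = Add(101, Mul(-101, 102)) = Add(101, -10302) = -10201)
Function('G')(q, H) = Rational(113, 2) (Function('G')(q, H) = Add(Mul(Mul(Rational(1, 2), Pow(q, -1)), q), 56) = Add(Rational(1, 2), 56) = Rational(113, 2))
Add(Mul(Function('G')(-46, 117), Pow(-15317, -1)), Mul(x, Pow(-4363, -1))) = Add(Mul(Rational(113, 2), Pow(-15317, -1)), Mul(-10201, Pow(-4363, -1))) = Add(Mul(Rational(113, 2), Rational(-1, 15317)), Mul(-10201, Rational(-1, 4363))) = Add(Rational(-113, 30634), Rational(10201, 4363)) = Rational(312004415, 133656142)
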